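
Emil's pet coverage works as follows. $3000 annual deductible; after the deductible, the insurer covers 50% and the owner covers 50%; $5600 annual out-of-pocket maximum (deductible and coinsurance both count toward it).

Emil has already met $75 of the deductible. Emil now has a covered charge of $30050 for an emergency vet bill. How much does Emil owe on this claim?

$75 of the $3000 deductible is already met, leaving $2925.
The remaining $27125 (= $30050 − $2925) moves to coinsurance.
Owner's 50% share of $27125 is $13562.50.
So the owner owes $2925 + $13562.50 = $16487.50 before any cap.
Year-to-date out-of-pocket would reach $75 + $16487.50 = $16562.50, above the $5600 maximum, so the owner pays only $5600 − $75 = $5525.

$5525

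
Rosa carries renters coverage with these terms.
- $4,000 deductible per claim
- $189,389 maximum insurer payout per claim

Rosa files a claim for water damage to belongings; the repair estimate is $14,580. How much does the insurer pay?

$10,580

Subtract the deductible: $14,580 − $4,000 = $10,580.
$10,580 is within the $189,389 limit, so the insurer pays $10,580.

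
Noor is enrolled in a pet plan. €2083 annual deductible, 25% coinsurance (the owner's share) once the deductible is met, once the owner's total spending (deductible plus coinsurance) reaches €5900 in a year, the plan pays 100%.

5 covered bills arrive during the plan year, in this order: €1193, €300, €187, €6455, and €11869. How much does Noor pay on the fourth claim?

Claim 1 (€1193): entire amount goes to the deductible. Cost to owner: €1193. OOP to date €1193.
Claim 2 (€300): fully absorbed by the deductible. Owner owes €300 (running OOP €1493).
Claim 3 (€187): fully absorbed by the deductible. Owner pays €187; OOP now €1680.
Claim 4 (€6455): €403 finishes the deductible; €6052 goes to coinsurance; 25% of €6052 = €1513. Owner pays €1916; OOP now €3596.

€1916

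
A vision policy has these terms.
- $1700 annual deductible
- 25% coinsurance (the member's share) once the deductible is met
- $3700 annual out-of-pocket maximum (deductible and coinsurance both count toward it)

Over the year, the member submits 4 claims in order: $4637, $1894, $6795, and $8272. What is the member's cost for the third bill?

Bill 1, $4637: $1700 finishes the deductible; $2937 goes to coinsurance; 25% of $2937 = $734.25. Member owes $2434.25 (running OOP $2434.25).
Bill 2, $1894: 25% coinsurance on $1894 = $473.50. Cost to member: $473.50. OOP to date $2907.75.
Bill 3, $6795: 25% coinsurance on $6795 = $1698.75. Adding that to $2907.75 gives $4606.50, past the $3700 cap; member pays only $3700 − $2907.75 = $792.25.

$792.25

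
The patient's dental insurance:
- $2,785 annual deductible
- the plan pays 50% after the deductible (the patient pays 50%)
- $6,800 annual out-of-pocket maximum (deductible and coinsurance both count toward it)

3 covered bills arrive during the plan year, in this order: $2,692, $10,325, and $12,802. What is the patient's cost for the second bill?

Claim 1 — $2,692: fully absorbed by the deductible. Patient pays $2,692; OOP now $2,692.
Claim 2 — $10,325: $93 to deductible, leaving $10,232; 50% of $10,232 = $5,116. Claim cost before the cap: $93 + $5,116 = $5,209. Adding that to $2,692 gives $7,901, past the $6,800 cap; patient pays only $6,800 − $2,692 = $4,108.

$4,108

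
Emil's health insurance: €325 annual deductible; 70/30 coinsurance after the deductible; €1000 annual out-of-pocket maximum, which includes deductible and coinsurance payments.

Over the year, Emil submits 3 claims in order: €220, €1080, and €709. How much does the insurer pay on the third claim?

€496.30

Claim 1 — €220: entire amount goes to the deductible. Patient pays €220; OOP now €220. Insurer: €220 − €220 = €0.
Claim 2 — €1080: €105 to deductible, leaving €975; 30% of €975 = €292.50. Patient pays €397.50; OOP now €617.50. Plan pays €1080 − €397.50 = €682.50.
Claim 3 — €709: 30% coinsurance on €709 = €212.70. Cost to patient: €212.70. OOP to date €830.20. Insurer: €709 − €212.70 = €496.30.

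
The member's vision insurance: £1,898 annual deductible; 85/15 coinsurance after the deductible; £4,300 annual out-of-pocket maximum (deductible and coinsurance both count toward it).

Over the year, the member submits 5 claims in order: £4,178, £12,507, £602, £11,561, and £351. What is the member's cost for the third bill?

Bill 1, £4,178: £1,898 finishes the deductible; £2,280 goes to coinsurance; member's 15% is £342. Member pays £2,240; OOP now £2,240.
Bill 2, £12,507: deductible already satisfied, so member's share is 15% × £12,507 = £1,876.05. Member pays £1,876.05; OOP now £4,116.05.
Bill 3, £602: deductible met; 15% of £602 = £90.30. Member pays £90.30; OOP now £4,206.35.

£90.30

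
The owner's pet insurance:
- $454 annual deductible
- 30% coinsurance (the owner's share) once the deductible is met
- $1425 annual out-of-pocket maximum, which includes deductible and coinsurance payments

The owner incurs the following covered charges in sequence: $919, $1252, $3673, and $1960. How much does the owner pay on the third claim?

#1 ($919): deductible takes $454, $465 remains; owner's 30% is $139.50. Cost to owner: $593.50. OOP to date $593.50.
#2 ($1252): deductible already satisfied, so owner's share is 30% × $1252 = $375.60. Owner owes $375.60 (running OOP $969.10).
#3 ($3673): 30% coinsurance on $3673 = $1101.90. OOP would hit $2071 > $1425, so the cap limits the owner to $1425 − $969.10 = $455.90.

$455.90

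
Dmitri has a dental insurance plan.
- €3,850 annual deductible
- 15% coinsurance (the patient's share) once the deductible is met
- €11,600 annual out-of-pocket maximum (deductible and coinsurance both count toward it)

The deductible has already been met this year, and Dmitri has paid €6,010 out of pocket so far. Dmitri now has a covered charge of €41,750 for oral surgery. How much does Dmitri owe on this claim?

€5,590

With the deductible met, the entire €41,750 is subject to coinsurance.
15% of €41,750 = €6,262.50 falls to the patient.
Adding €6,262.50 to the €6,010 already spent would give €12,272.50, which exceeds the €11,600 cap; the patient pays just €11,600 − €6,010 = €5,590.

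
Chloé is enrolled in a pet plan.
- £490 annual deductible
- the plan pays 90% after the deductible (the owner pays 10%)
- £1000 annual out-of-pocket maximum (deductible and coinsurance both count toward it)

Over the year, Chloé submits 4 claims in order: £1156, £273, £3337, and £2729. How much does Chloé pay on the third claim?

Claim 1 (£1156): £490 to deductible, leaving £666; owner's 10% is £66.60. Owner pays £556.60; OOP now £556.60.
Claim 2 (£273): deductible already satisfied, so owner's share is 10% × £273 = £27.30. Owner owes £27.30 (running OOP £583.90).
Claim 3 (£3337): deductible met; 10% of £3337 = £333.70. Owner owes £333.70 (running OOP £917.60).

£333.70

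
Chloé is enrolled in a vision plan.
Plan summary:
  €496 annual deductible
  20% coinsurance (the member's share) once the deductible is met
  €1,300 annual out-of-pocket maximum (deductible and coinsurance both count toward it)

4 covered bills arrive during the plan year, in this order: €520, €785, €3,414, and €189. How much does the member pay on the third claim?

€642.20

Claim 1 — €520: €496 finishes the deductible; €24 goes to coinsurance; 20% of €24 = €4.80. Member owes €500.80 (running OOP €500.80).
Claim 2 — €785: 20% coinsurance on €785 = €157. Cost to member: €157. OOP to date €657.80.
Claim 3 — €3,414: deductible met; 20% of €3,414 = €682.80. That would push OOP to €1,340.60, over the €1,300 cap, so member pays €1,300 − €657.80 = €642.20.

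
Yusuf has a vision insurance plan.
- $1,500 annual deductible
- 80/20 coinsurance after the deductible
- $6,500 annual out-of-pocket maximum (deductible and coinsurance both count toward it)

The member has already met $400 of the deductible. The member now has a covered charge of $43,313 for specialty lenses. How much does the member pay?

$6,100

$400 of the $1,500 deductible is already met, leaving $1,100.
After the $1,100 deductible portion, $43,313 − $1,100 = $42,213 is subject to coinsurance.
Member's 20% share of $42,213 is $8,442.60.
So the member owes $1,100 + $8,442.60 = $9,542.60 before any cap.
Adding $9,542.60 to the $400 already spent would give $9,942.60, which exceeds the $6,500 cap; the member pays just $6,500 − $400 = $6,100.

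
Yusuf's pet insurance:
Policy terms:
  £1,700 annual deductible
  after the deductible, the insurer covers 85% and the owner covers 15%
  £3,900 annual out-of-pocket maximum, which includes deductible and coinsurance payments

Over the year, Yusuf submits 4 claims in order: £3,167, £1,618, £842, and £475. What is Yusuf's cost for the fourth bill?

£71.25

Claim 1 (£3,167): £1,700 to deductible, leaving £1,467; 15% of £1,467 = £220.05. Owner owes £1,920.05 (running OOP £1,920.05).
Claim 2 (£1,618): 15% coinsurance on £1,618 = £242.70. Cost to owner: £242.70. OOP to date £2,162.75.
Claim 3 (£842): deductible already satisfied, so owner's share is 15% × £842 = £126.30. Owner pays £126.30; OOP now £2,289.05.
Claim 4 (£475): 15% coinsurance on £475 = £71.25. Owner pays £71.25; OOP now £2,360.30.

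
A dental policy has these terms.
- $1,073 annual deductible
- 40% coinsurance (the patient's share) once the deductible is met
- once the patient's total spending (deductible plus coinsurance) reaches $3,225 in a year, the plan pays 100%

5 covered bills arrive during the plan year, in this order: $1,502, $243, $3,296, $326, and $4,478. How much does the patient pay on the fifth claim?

$434.40

Claim 1 ($1,502): deductible takes $1,073, $429 remains; patient's 40% is $171.60. Patient owes $1,244.60 (running OOP $1,244.60).
Claim 2 ($243): deductible already satisfied, so patient's share is 40% × $243 = $97.20. Cost to patient: $97.20. OOP to date $1,341.80.
Claim 3 ($3,296): 40% coinsurance on $3,296 = $1,318.40. Cost to patient: $1,318.40. OOP to date $2,660.20.
Claim 4 ($326): deductible met; 40% of $326 = $130.40. Cost to patient: $130.40. OOP to date $2,790.60.
Claim 5 ($4,478): deductible met; 40% of $4,478 = $1,791.20. Adding that to $2,790.60 gives $4,581.80, past the $3,225 cap; patient pays only $3,225 − $2,790.60 = $434.40.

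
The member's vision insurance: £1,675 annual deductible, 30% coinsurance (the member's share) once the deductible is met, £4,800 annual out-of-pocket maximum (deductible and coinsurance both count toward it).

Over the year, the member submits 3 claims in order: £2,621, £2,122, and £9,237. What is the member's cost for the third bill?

Claim 1 — £2,621: £1,675 to deductible, leaving £946; 30% of £946 = £283.80. Member pays £1,958.80; OOP now £1,958.80.
Claim 2 — £2,122: deductible met; 30% of £2,122 = £636.60. Member owes £636.60 (running OOP £2,595.40).
Claim 3 — £9,237: 30% coinsurance on £9,237 = £2,771.10. OOP would hit £5,366.50 > £4,800, so the cap limits the member to £4,800 − £2,595.40 = £2,204.60.

£2,204.60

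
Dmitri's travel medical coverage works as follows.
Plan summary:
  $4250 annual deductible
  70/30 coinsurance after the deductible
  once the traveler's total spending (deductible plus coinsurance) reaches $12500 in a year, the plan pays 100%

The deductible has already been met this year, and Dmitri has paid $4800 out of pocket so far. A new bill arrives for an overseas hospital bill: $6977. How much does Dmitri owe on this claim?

$2093.10

With the deductible met, the entire $6977 is subject to coinsurance.
30% of $6977 = $2093.10 falls to the traveler.
Cumulative spending $4800 + $2093.10 = $6893.10 stays under the $12500 maximum.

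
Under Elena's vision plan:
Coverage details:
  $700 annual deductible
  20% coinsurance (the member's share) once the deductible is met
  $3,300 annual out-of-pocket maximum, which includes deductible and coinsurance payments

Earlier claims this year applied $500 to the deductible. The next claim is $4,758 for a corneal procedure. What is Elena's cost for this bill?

$1,111.60

Deductible still to meet: $700 − $500 = $200.
That leaves $4,758 − $200 = $4,558 for coinsurance.
20% of $4,558 = $911.60 falls to the member.
So the member owes $200 + $911.60 = $1,111.60 before any cap.
Year-to-date out-of-pocket becomes $500 + $1,111.60 = $1,611.60, still under the $3,300 maximum, so no cap applies.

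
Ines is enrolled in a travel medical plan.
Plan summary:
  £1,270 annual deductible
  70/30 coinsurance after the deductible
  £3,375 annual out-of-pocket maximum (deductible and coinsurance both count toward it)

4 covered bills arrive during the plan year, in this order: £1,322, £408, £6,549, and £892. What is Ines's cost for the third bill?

Claim 1 — £1,322: £1,270 to deductible, leaving £52; 30% of £52 = £15.60. Traveler owes £1,285.60 (running OOP £1,285.60).
Claim 2 — £408: deductible met; 30% of £408 = £122.40. Traveler owes £122.40 (running OOP £1,408).
Claim 3 — £6,549: deductible already satisfied, so traveler's share is 30% × £6,549 = £1,964.70. Traveler owes £1,964.70 (running OOP £3,372.70).

£1,964.70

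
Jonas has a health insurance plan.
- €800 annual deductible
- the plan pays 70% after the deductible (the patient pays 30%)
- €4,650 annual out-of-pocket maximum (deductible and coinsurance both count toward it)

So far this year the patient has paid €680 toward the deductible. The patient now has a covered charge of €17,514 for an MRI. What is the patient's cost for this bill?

Deductible still to meet: €800 − €680 = €120.
That leaves €17,514 − €120 = €17,394 for coinsurance.
30% of €17,394 = €5,218.20 falls to the patient.
So the patient owes €120 + €5,218.20 = €5,338.20 before any cap.
Adding €5,338.20 to the €680 already spent would give €6,018.20, which exceeds the €4,650 cap; the patient pays just €4,650 − €680 = €3,970.

€3,970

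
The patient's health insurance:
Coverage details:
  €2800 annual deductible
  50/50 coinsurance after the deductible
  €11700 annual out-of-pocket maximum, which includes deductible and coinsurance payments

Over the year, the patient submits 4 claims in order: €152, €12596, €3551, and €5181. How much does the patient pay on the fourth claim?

Claim 1 (€152): entire amount goes to the deductible. Cost to patient: €152. OOP to date €152.
Claim 2 (€12596): €2648 finishes the deductible; €9948 goes to coinsurance; patient's 50% is €4974. Cost to patient: €7622. OOP to date €7774.
Claim 3 (€3551): deductible met; 50% of €3551 = €1775.50. Cost to patient: €1775.50. OOP to date €9549.50.
Claim 4 (€5181): deductible met; 50% of €5181 = €2590.50. OOP would hit €12140 > €11700, so the cap limits the patient to €11700 − €9549.50 = €2150.50.

€2150.50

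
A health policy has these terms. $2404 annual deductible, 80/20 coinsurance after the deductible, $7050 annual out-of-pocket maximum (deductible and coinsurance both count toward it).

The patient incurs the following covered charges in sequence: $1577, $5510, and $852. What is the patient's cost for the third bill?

#1 ($1577): entire amount goes to the deductible. Patient pays $1577; OOP now $1577.
#2 ($5510): deductible takes $827, $4683 remains; 20% of $4683 = $936.60. Cost to patient: $1763.60. OOP to date $3340.60.
#3 ($852): 20% coinsurance on $852 = $170.40. Cost to patient: $170.40. OOP to date $3511.

$170.40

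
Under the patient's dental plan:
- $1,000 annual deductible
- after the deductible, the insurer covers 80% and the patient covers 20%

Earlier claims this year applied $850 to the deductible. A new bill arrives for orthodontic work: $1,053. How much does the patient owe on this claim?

$330.60

Remaining deductible: $1,000 − $850 = $150.
That leaves $1,053 − $150 = $903 for coinsurance.
Patient's 20% share of $903 is $180.60.
Patient responsibility: $150 + $180.60 = $330.60.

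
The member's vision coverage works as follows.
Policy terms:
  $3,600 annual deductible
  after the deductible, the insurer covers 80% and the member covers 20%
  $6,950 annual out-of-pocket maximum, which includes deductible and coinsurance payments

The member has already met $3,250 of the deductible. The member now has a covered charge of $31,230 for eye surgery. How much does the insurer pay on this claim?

$3,250 of the $3,600 deductible is already met, leaving $350.
After the $350 deductible portion, $31,230 − $350 = $30,880 is subject to coinsurance.
Member's 20% share of $30,880 is $6,176.
That puts the member's cost at $350 + $6,176 = $6,526 before any cap.
Year-to-date out-of-pocket would reach $3,250 + $6,526 = $9,776, above the $6,950 maximum, so the member pays only $6,950 − $3,250 = $3,700.
The plan picks up $31,230 − $3,700 = $27,530.

$27,530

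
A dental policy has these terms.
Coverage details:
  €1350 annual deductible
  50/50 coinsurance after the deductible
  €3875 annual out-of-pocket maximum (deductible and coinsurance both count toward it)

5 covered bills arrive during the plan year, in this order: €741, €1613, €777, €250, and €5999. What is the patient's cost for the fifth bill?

Claim 1 — €741: entire amount goes to the deductible. Patient owes €741 (running OOP €741).
Claim 2 — €1613: €609 finishes the deductible; €1004 goes to coinsurance; patient's 50% is €502. Patient pays €1111; OOP now €1852.
Claim 3 — €777: deductible already satisfied, so patient's share is 50% × €777 = €388.50. Patient pays €388.50; OOP now €2240.50.
Claim 4 — €250: deductible already satisfied, so patient's share is 50% × €250 = €125. Cost to patient: €125. OOP to date €2365.50.
Claim 5 — €5999: 50% coinsurance on €5999 = €2999.50. That would push OOP to €5365, over the €3875 cap, so patient pays €3875 − €2365.50 = €1509.50.

€1509.50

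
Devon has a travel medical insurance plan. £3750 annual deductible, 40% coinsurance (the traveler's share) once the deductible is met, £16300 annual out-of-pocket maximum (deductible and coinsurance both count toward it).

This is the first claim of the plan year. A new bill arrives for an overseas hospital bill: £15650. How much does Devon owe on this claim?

£8510

The full £3750 deductible is still open; £3750 of this bill applies to it.
That leaves £15650 − £3750 = £11900 for coinsurance.
Coinsurance: £11900 × 40% = £4760.
That puts the traveler's cost at £3750 + £4760 = £8510 before any cap.
Year-to-date out-of-pocket becomes £0 + £8510 = £8510, still under the £16300 maximum, so no cap applies.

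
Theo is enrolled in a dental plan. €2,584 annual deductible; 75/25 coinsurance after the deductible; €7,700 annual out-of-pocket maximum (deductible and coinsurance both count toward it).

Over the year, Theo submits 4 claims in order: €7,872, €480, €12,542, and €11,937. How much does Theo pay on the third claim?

€3,135.50

Claim 1 (€7,872): €2,584 to deductible, leaving €5,288; patient's 25% is €1,322. Cost to patient: €3,906. OOP to date €3,906.
Claim 2 (€480): deductible met; 25% of €480 = €120. Cost to patient: €120. OOP to date €4,026.
Claim 3 (€12,542): deductible met; 25% of €12,542 = €3,135.50. Patient pays €3,135.50; OOP now €7,161.50.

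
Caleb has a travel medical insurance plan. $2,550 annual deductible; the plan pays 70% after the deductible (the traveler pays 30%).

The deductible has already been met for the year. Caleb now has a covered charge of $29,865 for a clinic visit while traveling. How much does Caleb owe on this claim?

With the deductible met, the entire $29,865 is subject to coinsurance.
Coinsurance: $29,865 × 30% = $8,959.50.

$8,959.50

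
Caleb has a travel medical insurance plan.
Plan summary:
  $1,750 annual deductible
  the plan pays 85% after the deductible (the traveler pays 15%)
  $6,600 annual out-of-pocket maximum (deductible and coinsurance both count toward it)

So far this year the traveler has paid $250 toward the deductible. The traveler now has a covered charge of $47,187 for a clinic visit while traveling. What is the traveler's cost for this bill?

$6,350

Deductible still to meet: $1,750 − $250 = $1,500.
The remaining $45,687 (= $47,187 − $1,500) moves to coinsurance.
Traveler's 15% share of $45,687 is $6,853.05.
So the traveler owes $1,500 + $6,853.05 = $8,353.05 before any cap.
That would bring total out-of-pocket to $8,603.05, past the $6,600 cap. The traveler is capped at $6,600 − $250 = $6,350 on this claim.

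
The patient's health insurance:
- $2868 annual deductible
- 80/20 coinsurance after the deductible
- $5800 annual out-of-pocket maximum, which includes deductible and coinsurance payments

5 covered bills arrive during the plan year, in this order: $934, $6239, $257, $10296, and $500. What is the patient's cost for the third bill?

$51.40

Claim 1 — $934: fully absorbed by the deductible. Patient pays $934; OOP now $934.
Claim 2 — $6239: deductible takes $1934, $4305 remains; coinsurance $4305 × 20% = $861. Patient pays $2795; OOP now $3729.
Claim 3 — $257: deductible already satisfied, so patient's share is 20% × $257 = $51.40. Cost to patient: $51.40. OOP to date $3780.40.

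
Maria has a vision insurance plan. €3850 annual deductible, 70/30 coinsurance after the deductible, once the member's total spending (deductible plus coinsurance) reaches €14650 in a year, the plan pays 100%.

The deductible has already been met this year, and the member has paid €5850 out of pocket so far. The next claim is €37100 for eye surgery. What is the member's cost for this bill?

€8800

With the deductible met, the entire €37100 is subject to coinsurance.
Member's 30% share of €37100 is €11130.
Year-to-date out-of-pocket would reach €5850 + €11130 = €16980, above the €14650 maximum, so the member pays only €14650 − €5850 = €8800.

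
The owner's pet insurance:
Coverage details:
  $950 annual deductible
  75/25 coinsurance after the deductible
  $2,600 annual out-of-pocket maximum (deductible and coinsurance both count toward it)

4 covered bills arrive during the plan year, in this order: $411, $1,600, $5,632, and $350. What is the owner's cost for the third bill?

$1,384.75

#1 ($411): fully absorbed by the deductible. Owner pays $411; OOP now $411.
#2 ($1,600): deductible takes $539, $1,061 remains; 25% of $1,061 = $265.25. Cost to owner: $804.25. OOP to date $1,215.25.
#3 ($5,632): deductible met; 25% of $5,632 = $1,408. That would push OOP to $2,623.25, over the $2,600 cap, so owner pays $2,600 − $1,215.25 = $1,384.75.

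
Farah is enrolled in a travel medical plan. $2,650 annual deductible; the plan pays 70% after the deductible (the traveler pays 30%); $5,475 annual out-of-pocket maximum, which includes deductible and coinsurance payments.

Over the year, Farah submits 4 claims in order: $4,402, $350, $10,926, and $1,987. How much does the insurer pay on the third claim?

$8,731.60

Claim 1 — $4,402: $2,650 finishes the deductible; $1,752 goes to coinsurance; coinsurance $1,752 × 30% = $525.60. Traveler owes $3,175.60 (running OOP $3,175.60). Plan pays $4,402 − $3,175.60 = $1,226.40.
Claim 2 — $350: 30% coinsurance on $350 = $105. Traveler owes $105 (running OOP $3,280.60). Insurer: $350 − $105 = $245.
Claim 3 — $10,926: 30% coinsurance on $10,926 = $3,277.80. OOP would hit $6,558.40 > $5,475, so the cap limits the traveler to $5,475 − $3,280.60 = $2,194.40. Insurer: $10,926 − $2,194.40 = $8,731.60.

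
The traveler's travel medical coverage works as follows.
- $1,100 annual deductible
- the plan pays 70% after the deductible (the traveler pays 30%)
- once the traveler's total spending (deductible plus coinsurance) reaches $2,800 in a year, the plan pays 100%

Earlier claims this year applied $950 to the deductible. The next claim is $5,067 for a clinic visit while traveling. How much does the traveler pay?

$1,625.10

Remaining deductible: $1,100 − $950 = $150.
The remaining $4,917 (= $5,067 − $150) moves to coinsurance.
Coinsurance: $4,917 × 30% = $1,475.10.
That puts the traveler's cost at $150 + $1,475.10 = $1,625.10 before any cap.
Year-to-date out-of-pocket becomes $950 + $1,625.10 = $2,575.10, still under the $2,800 maximum, so no cap applies.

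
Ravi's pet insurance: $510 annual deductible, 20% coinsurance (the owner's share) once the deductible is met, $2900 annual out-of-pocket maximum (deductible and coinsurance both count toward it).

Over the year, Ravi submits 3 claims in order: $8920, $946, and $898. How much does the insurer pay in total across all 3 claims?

Claim 1 ($8920): deductible takes $510, $8410 remains; owner's 20% is $1682. Cost to owner: $2192. OOP to date $2192. Plan pays $8920 − $2192 = $6728.
Claim 2 ($946): 20% coinsurance on $946 = $189.20. Cost to owner: $189.20. OOP to date $2381.20. Plan pays $946 − $189.20 = $756.80.
Claim 3 ($898): deductible met; 20% of $898 = $179.60. Owner pays $179.60; OOP now $2560.80. Insurer: $898 − $179.60 = $718.40.
Insurer total: $6728 + $756.80 + $718.40 = $8203.20.

$8203.20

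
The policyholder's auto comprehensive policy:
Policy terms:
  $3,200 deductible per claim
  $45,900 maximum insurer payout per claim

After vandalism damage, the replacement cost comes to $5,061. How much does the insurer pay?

After the deductible, $5,061 − $3,200 = $1,861 remains.
$1,861 ≤ $45,900, so the limit doesn't bind; insurer pays $1,861.

$1,861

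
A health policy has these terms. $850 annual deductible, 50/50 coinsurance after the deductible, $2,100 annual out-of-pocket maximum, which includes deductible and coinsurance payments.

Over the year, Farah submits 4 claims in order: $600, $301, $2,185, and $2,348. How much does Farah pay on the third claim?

$1,092.50

#1 ($600): fully absorbed by the deductible. Cost to patient: $600. OOP to date $600.
#2 ($301): $250 finishes the deductible; $51 goes to coinsurance; 50% of $51 = $25.50. Cost to patient: $275.50. OOP to date $875.50.
#3 ($2,185): deductible already satisfied, so patient's share is 50% × $2,185 = $1,092.50. Patient owes $1,092.50 (running OOP $1,968).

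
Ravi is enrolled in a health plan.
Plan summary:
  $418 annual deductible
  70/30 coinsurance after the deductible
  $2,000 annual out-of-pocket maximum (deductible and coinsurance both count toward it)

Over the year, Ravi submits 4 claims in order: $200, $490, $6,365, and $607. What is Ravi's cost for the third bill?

$1,500.40

#1 ($200): fully absorbed by the deductible. Patient owes $200 (running OOP $200).
#2 ($490): deductible takes $218, $272 remains; coinsurance $272 × 30% = $81.60. Patient owes $299.60 (running OOP $499.60).
#3 ($6,365): deductible met; 30% of $6,365 = $1,909.50. OOP would hit $2,409.10 > $2,000, so the cap limits the patient to $2,000 − $499.60 = $1,500.40.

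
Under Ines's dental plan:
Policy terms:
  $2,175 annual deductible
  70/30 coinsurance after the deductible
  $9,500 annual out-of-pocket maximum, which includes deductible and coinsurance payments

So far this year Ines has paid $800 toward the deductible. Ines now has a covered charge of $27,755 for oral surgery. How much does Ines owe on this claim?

$8,700

$800 of the $2,175 deductible is already met, leaving $1,375.
After the $1,375 deductible portion, $27,755 − $1,375 = $26,380 is subject to coinsurance.
Patient's 30% share of $26,380 is $7,914.
So the patient owes $1,375 + $7,914 = $9,289 before any cap.
Adding $9,289 to the $800 already spent would give $10,089, which exceeds the $9,500 cap; the patient pays just $9,500 − $800 = $8,700.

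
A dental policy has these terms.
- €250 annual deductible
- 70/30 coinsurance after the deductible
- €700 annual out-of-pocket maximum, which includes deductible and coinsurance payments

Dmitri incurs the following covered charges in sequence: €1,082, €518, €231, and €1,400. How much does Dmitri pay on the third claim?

Claim 1 (€1,082): €250 finishes the deductible; €832 goes to coinsurance; patient's 30% is €249.60. Cost to patient: €499.60. OOP to date €499.60.
Claim 2 (€518): deductible met; 30% of €518 = €155.40. Cost to patient: €155.40. OOP to date €655.
Claim 3 (€231): 30% coinsurance on €231 = €69.30. OOP would hit €724.30 > €700, so the cap limits the patient to €700 − €655 = €45.

€45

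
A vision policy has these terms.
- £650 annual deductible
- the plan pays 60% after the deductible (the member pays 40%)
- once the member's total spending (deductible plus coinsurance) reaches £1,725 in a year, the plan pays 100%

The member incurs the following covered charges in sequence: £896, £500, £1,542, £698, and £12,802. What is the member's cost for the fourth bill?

Claim 1 — £896: £650 to deductible, leaving £246; 40% of £246 = £98.40. Cost to member: £748.40. OOP to date £748.40.
Claim 2 — £500: 40% coinsurance on £500 = £200. Member pays £200; OOP now £948.40.
Claim 3 — £1,542: deductible already satisfied, so member's share is 40% × £1,542 = £616.80. Member owes £616.80 (running OOP £1,565.20).
Claim 4 — £698: 40% coinsurance on £698 = £279.20. That would push OOP to £1,844.40, over the £1,725 cap, so member pays £1,725 − £1,565.20 = £159.80.

£159.80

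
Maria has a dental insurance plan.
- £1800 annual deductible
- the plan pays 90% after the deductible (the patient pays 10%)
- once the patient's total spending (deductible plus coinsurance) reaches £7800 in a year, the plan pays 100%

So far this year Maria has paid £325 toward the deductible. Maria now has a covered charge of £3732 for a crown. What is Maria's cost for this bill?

£1700.70

Remaining deductible: £1800 − £325 = £1475.
After the £1475 deductible portion, £3732 − £1475 = £2257 is subject to coinsurance.
10% of £2257 = £225.70 falls to the patient.
So the patient owes £1475 + £225.70 = £1700.70 before any cap.
Total out-of-pocket so far would be £325 + £1700.70 = £2025.70, below the £7800 cap — no reduction.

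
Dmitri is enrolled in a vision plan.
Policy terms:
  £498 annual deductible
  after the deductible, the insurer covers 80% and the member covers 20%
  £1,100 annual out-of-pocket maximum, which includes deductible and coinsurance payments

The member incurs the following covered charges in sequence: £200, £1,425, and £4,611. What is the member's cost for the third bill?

£376.60

Claim 1 — £200: entire amount goes to the deductible. Member pays £200; OOP now £200.
Claim 2 — £1,425: £298 to deductible, leaving £1,127; 20% of £1,127 = £225.40. Cost to member: £523.40. OOP to date £723.40.
Claim 3 — £4,611: 20% coinsurance on £4,611 = £922.20. That would push OOP to £1,645.60, over the £1,100 cap, so member pays £1,100 − £723.40 = £376.60.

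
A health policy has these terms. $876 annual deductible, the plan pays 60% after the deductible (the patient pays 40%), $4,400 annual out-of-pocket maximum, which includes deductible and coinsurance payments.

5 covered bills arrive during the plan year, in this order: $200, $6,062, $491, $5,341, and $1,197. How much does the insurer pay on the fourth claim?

Claim 1 — $200: entire amount goes to the deductible. Patient pays $200; OOP now $200. Insurer: $200 − $200 = $0.
Claim 2 — $6,062: deductible takes $676, $5,386 remains; coinsurance $5,386 × 40% = $2,154.40. Cost to patient: $2,830.40. OOP to date $3,030.40. Insurer: $6,062 − $2,830.40 = $3,231.60.
Claim 3 — $491: 40% coinsurance on $491 = $196.40. Cost to patient: $196.40. OOP to date $3,226.80. Insurer: $491 − $196.40 = $294.60.
Claim 4 — $5,341: 40% coinsurance on $5,341 = $2,136.40. OOP would hit $5,363.20 > $4,400, so the cap limits the patient to $4,400 − $3,226.80 = $1,173.20. Insurer: $5,341 − $1,173.20 = $4,167.80.

$4,167.80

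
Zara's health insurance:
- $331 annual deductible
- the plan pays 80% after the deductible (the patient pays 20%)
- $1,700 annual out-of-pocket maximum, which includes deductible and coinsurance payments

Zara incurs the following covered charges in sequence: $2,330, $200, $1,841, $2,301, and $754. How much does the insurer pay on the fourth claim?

Claim 1 — $2,330: deductible takes $331, $1,999 remains; coinsurance $1,999 × 20% = $399.80. Cost to patient: $730.80. OOP to date $730.80. Insurer: $2,330 − $730.80 = $1,599.20.
Claim 2 — $200: 20% coinsurance on $200 = $40. Patient owes $40 (running OOP $770.80). Plan pays $200 − $40 = $160.
Claim 3 — $1,841: 20% coinsurance on $1,841 = $368.20. Patient pays $368.20; OOP now $1,139. Plan pays $1,841 − $368.20 = $1,472.80.
Claim 4 — $2,301: deductible already satisfied, so patient's share is 20% × $2,301 = $460.20. Patient pays $460.20; OOP now $1,599.20. Plan pays $2,301 − $460.20 = $1,840.80.

$1,840.80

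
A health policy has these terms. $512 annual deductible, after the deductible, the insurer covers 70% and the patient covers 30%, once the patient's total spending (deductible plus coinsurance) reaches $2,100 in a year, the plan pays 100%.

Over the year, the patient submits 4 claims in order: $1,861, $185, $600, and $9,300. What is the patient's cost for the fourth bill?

$947.80

Claim 1 ($1,861): $512 to deductible, leaving $1,349; 30% of $1,349 = $404.70. Patient owes $916.70 (running OOP $916.70).
Claim 2 ($185): deductible already satisfied, so patient's share is 30% × $185 = $55.50. Patient owes $55.50 (running OOP $972.20).
Claim 3 ($600): 30% coinsurance on $600 = $180. Patient pays $180; OOP now $1,152.20.
Claim 4 ($9,300): deductible met; 30% of $9,300 = $2,790. Adding that to $1,152.20 gives $3,942.20, past the $2,100 cap; patient pays only $2,100 − $1,152.20 = $947.80.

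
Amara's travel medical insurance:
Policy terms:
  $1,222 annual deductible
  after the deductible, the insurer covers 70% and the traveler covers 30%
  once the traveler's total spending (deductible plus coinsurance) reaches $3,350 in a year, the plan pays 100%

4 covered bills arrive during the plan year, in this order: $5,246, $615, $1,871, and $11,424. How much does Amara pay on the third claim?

#1 ($5,246): deductible takes $1,222, $4,024 remains; 30% of $4,024 = $1,207.20. Traveler pays $2,429.20; OOP now $2,429.20.
#2 ($615): deductible met; 30% of $615 = $184.50. Traveler pays $184.50; OOP now $2,613.70.
#3 ($1,871): 30% coinsurance on $1,871 = $561.30. Traveler pays $561.30; OOP now $3,175.

$561.30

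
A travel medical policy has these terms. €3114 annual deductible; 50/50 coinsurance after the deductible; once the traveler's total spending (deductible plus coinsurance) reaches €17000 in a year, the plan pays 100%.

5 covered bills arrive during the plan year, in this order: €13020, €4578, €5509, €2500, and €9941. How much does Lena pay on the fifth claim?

#1 (€13020): €3114 to deductible, leaving €9906; coinsurance €9906 × 50% = €4953. Cost to traveler: €8067. OOP to date €8067.
#2 (€4578): deductible met; 50% of €4578 = €2289. Traveler owes €2289 (running OOP €10356).
#3 (€5509): deductible met; 50% of €5509 = €2754.50. Traveler pays €2754.50; OOP now €13110.50.
#4 (€2500): 50% coinsurance on €2500 = €1250. Traveler pays €1250; OOP now €14360.50.
#5 (€9941): 50% coinsurance on €9941 = €4970.50. OOP would hit €19331 > €17000, so the cap limits the traveler to €17000 − €14360.50 = €2639.50.

€2639.50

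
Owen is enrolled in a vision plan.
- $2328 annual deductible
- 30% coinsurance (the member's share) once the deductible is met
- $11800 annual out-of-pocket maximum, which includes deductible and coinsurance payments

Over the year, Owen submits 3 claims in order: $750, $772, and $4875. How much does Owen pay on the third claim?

Claim 1 — $750: all of it applies to the deductible. Cost to member: $750. OOP to date $750.
Claim 2 — $772: entire amount goes to the deductible. Cost to member: $772. OOP to date $1522.
Claim 3 — $4875: deductible takes $806, $4069 remains; member's 30% is $1220.70. Member owes $2026.70 (running OOP $3548.70).

$2026.70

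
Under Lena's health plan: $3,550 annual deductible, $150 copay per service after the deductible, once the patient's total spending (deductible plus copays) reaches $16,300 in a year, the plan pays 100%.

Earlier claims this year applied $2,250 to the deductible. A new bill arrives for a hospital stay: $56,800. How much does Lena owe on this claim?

$1,450

Remaining deductible: $3,550 − $2,250 = $1,300.
The remaining $55,500 (= $56,800 − $1,300) moves to the copay.
Copay on this service: $150.
So the patient owes $1,300 + $150 = $1,450 before any cap.
Cumulative spending $2,250 + $1,450 = $3,700 stays under the $16,300 maximum.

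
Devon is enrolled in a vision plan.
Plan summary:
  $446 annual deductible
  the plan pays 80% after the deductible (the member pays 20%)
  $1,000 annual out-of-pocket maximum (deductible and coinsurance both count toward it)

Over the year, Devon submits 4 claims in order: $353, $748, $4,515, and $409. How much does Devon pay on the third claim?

Claim 1 ($353): all of it applies to the deductible. Member owes $353 (running OOP $353).
Claim 2 ($748): deductible takes $93, $655 remains; 20% of $655 = $131. Member owes $224 (running OOP $577).
Claim 3 ($4,515): deductible met; 20% of $4,515 = $903. That would push OOP to $1,480, over the $1,000 cap, so member pays $1,000 − $577 = $423.

$423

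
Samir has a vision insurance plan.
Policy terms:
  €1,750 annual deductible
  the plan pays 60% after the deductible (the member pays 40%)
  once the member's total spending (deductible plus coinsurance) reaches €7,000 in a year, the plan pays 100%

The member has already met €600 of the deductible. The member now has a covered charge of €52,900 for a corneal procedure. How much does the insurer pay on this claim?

€46,500

€600 of the €1,750 deductible is already met, leaving €1,150.
That leaves €52,900 − €1,150 = €51,750 for coinsurance.
Member's 40% share of €51,750 is €20,700.
So the member owes €1,150 + €20,700 = €21,850 before any cap.
That would bring total out-of-pocket to €22,450, past the €7,000 cap. The member is capped at €7,000 − €600 = €6,400 on this claim.
Insurer pays the balance: €52,900 − €6,400 = €46,500.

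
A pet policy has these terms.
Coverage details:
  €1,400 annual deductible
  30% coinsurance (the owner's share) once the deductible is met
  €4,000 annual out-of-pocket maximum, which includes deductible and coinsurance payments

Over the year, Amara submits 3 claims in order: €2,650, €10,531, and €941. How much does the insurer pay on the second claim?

€8,306

Claim 1 — €2,650: deductible takes €1,400, €1,250 remains; owner's 30% is €375. Owner owes €1,775 (running OOP €1,775). Insurer: €2,650 − €1,775 = €875.
Claim 2 — €10,531: deductible already satisfied, so owner's share is 30% × €10,531 = €3,159.30. That would push OOP to €4,934.30, over the €4,000 cap, so owner pays €4,000 − €1,775 = €2,225. Insurer: €10,531 − €2,225 = €8,306.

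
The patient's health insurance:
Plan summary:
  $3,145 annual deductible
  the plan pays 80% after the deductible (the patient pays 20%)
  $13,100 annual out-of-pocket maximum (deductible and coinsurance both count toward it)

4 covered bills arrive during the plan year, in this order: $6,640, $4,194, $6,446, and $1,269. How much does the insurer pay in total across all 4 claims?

$12,323.20

Bill 1, $6,640: deductible takes $3,145, $3,495 remains; 20% of $3,495 = $699. Patient owes $3,844 (running OOP $3,844). Insurer: $6,640 − $3,844 = $2,796.
Bill 2, $4,194: deductible met; 20% of $4,194 = $838.80. Patient pays $838.80; OOP now $4,682.80. Plan pays $4,194 − $838.80 = $3,355.20.
Bill 3, $6,446: deductible already satisfied, so patient's share is 20% × $6,446 = $1,289.20. Patient pays $1,289.20; OOP now $5,972. Insurer: $6,446 − $1,289.20 = $5,156.80.
Bill 4, $1,269: 20% coinsurance on $1,269 = $253.80. Patient pays $253.80; OOP now $6,225.80. Plan pays $1,269 − $253.80 = $1,015.20.
Insurer total: $2,796 + $3,355.20 + $5,156.80 + $1,015.20 = $12,323.20.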